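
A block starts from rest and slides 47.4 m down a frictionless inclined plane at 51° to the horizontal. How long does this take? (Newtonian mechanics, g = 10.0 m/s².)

a = g sin(θ) = 10.0 × sin(51°) = 7.7715 m/s²
t = √(2d/a) = √(2 × 47.4 / 7.7715) = 3.49 s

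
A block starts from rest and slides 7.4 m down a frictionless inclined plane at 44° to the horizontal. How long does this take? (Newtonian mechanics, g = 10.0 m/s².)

a = g sin(θ) = 10.0 × sin(44°) = 6.9466 m/s²
t = √(2d/a) = √(2 × 7.4 / 6.9466) = 1.46 s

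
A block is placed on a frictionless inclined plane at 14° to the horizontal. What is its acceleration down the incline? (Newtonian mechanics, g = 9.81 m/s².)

a = g sin(θ) = 9.81 × sin(14°) = 9.81 × 0.2419 = 2.37 m/s²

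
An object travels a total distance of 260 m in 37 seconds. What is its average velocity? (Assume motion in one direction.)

v_avg = Δd / Δt = 260 / 37 = 7.03 m/s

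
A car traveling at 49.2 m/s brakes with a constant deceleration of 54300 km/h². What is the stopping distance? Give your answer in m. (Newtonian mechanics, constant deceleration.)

a = 54300 km/h² × 7.716049382716049e-05 = 4.18981 m/s²
d = v₀² / (2a) = 49.2² / (2 × 4.18981) = 2420.64 / 8.37962 = 288.9 m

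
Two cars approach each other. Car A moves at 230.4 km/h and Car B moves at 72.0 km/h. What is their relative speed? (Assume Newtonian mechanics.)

v_rel = v_A + v_B = 230.4 + 72.0 = 302.4 km/h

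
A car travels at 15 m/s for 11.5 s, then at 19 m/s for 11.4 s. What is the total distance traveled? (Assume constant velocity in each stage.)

d₁ = v₁t₁ = 15 × 11.5 = 172.5 m
d₂ = v₂t₂ = 19 × 11.4 = 216.6 m
d_total = 172.5 + 216.6 = 389.1 m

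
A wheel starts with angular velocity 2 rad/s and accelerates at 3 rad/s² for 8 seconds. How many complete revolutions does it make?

θ = ω₀t + ½αt² = 2×8 + ½×3×8² = 112.0 rad
Total revolutions = θ/(2π) = 112.0/(2π) = 17.83
Complete revolutions = ⌊17.83⌋ = 17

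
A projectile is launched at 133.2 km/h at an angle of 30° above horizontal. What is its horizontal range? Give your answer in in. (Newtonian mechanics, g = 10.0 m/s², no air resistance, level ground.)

v₀ = 133.2 km/h × 0.2777777777777778 = 37.0 m/s
R = v₀² × sin(2θ) / g = 37.0² × sin(2 × 30°) / 10.0 = 1369.0 × 0.866025 / 10.0 = 118.559 m
R = 118.559 m / 0.0254 = 4668 in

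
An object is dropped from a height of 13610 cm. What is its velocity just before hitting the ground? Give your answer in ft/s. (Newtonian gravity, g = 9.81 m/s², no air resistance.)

h = 13610 cm × 0.01 = 136.1 m
v = √(2gh) = √(2 × 9.81 × 136.1) = 51.6748 m/s
v = 51.6748 m/s / 0.3048 = 169.5 ft/s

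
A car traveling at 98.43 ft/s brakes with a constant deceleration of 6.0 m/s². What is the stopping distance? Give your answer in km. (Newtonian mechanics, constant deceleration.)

v₀ = 98.43 ft/s × 0.3048 = 30.0015 m/s
d = v₀² / (2a) = 30.0015² / (2 × 6.0) = 900.09 / 12.0 = 75.0075 m
d = 75.0075 m / 1000.0 = 0.07501 km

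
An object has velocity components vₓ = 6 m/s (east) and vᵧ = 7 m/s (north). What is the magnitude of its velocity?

|v| = √(vₓ² + vᵧ²) = √(6² + 7²) = √(85) = 9.22 m/s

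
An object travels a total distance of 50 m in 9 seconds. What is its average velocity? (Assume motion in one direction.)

v_avg = Δd / Δt = 50 / 9 = 5.56 m/s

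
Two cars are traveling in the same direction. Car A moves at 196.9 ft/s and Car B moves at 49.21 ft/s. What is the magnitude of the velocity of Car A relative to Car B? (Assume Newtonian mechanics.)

v_rel = |v_A - v_B| = |196.9 - 49.21| = 147.69 ft/s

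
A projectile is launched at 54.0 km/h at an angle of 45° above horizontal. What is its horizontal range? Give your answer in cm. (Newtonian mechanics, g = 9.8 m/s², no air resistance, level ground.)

v₀ = 54.0 km/h × 0.2777777777777778 = 15.0 m/s
R = v₀² × sin(2θ) / g = 15.0² × sin(2 × 45°) / 9.8 = 225.0 × 1.0 / 9.8 = 22.9592 m
R = 22.9592 m / 0.01 = 2296 cm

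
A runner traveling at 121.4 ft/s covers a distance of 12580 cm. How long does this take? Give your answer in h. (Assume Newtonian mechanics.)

d = 12580 cm × 0.01 = 125.8 m
v = 121.4 ft/s × 0.3048 = 37.0027 m/s
t = d / v = 125.8 / 37.0027 = 3.39975 s
t = 3.39975 s / 3600.0 = 0.0009444 h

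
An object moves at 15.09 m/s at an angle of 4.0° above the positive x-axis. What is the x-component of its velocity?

vₓ = v cos(θ) = 15.09 × cos(4.0°) = 15.05 m/s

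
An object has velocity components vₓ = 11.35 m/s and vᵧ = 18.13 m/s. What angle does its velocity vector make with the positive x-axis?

θ = arctan(vᵧ/vₓ) = arctan(18.13/11.35) = 57.95°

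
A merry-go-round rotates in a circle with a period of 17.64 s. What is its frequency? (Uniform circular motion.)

f = 1/T = 1/17.64 = 0.0567 Hz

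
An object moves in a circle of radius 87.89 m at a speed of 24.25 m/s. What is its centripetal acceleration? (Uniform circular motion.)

a_c = v²/r = 24.25²/87.89 = 588.0625/87.89 = 6.69 m/s²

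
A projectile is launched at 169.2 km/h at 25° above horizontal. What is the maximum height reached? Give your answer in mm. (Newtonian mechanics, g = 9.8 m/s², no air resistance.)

v₀ = 169.2 km/h × 0.2777777777777778 = 47.0 m/s
H = v₀² × sin²(θ) / (2g) = 47.0² × sin(25°)² / (2 × 9.8) = 2209.0 × 0.178606 / 19.6 = 20.1296 m
H = 20.1296 m / 0.001 = 20130 mm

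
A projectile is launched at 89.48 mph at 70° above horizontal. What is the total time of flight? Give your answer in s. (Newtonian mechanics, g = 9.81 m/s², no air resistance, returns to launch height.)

v₀ = 89.48 mph × 0.44704 = 40.0011 m/s
T = 2 × v₀ × sin(θ) / g = 2 × 40.0011 × sin(70°) / 9.81 = 2 × 40.0011 × 0.939693 / 9.81 = 7.663 s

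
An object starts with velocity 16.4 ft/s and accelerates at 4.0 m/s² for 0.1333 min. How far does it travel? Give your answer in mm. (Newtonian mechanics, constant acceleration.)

v₀ = 16.4 ft/s × 0.3048 = 4.99872 m/s
t = 0.1333 min × 60.0 = 7.998 s
d = v₀ × t + ½ × a × t² = 4.99872 × 7.998 + 0.5 × 4.0 × 7.998² = 167.916 m
d = 167.916 m / 0.001 = 167900 mm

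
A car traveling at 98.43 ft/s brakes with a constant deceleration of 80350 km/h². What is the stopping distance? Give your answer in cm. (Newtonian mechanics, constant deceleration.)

v₀ = 98.43 ft/s × 0.3048 = 30.0015 m/s
a = 80350 km/h² × 7.716049382716049e-05 = 6.19985 m/s²
d = v₀² / (2a) = 30.0015² / (2 × 6.19985) = 900.09 / 12.3997 = 72.5897 m
d = 72.5897 m / 0.01 = 7259 cm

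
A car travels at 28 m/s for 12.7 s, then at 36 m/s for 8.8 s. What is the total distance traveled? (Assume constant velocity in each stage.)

d₁ = v₁t₁ = 28 × 12.7 = 355.6 m
d₂ = v₂t₂ = 36 × 8.8 = 316.8 m
d_total = 355.6 + 316.8 = 672.4 m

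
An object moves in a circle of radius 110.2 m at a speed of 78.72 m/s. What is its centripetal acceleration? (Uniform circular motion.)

a_c = v²/r = 78.72²/110.2 = 6196.8384/110.2 = 56.23 m/s²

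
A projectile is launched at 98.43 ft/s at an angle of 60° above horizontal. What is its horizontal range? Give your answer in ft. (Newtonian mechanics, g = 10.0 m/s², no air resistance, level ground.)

v₀ = 98.43 ft/s × 0.3048 = 30.0015 m/s
R = v₀² × sin(2θ) / g = 30.0015² × sin(2 × 60°) / 10.0 = 900.09 × 0.866025 / 10.0 = 77.95 m
R = 77.95 m / 0.3048 = 255.7 ft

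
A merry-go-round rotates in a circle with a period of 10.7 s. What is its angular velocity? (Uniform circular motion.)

ω = 2π/T = 2π/10.7 = 0.5872 rad/s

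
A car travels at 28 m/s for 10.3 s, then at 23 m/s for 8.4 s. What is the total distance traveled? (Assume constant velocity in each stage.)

d₁ = v₁t₁ = 28 × 10.3 = 288.4 m
d₂ = v₂t₂ = 23 × 8.4 = 193.2 m
d_total = 288.4 + 193.2 = 481.6 m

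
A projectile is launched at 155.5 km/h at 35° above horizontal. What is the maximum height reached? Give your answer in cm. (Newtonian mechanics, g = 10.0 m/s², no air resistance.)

v₀ = 155.5 km/h × 0.2777777777777778 = 43.1944 m/s
H = v₀² × sin²(θ) / (2g) = 43.1944² × sin(35°)² / (2 × 10.0) = 1865.76 × 0.32899 / 20.0 = 30.6908 m
H = 30.6908 m / 0.01 = 3069 cm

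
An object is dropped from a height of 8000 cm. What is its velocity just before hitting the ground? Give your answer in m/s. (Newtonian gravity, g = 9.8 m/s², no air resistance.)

h = 8000 cm × 0.01 = 80.0 m
v = √(2gh) = √(2 × 9.8 × 80.0) = 39.6 m/s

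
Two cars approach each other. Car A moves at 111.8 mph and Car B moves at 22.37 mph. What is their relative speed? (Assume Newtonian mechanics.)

v_rel = v_A + v_B = 111.8 + 22.37 = 134.17 mph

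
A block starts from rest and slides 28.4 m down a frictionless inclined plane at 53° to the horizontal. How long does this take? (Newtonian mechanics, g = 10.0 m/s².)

a = g sin(θ) = 10.0 × sin(53°) = 7.9864 m/s²
t = √(2d/a) = √(2 × 28.4 / 7.9864) = 2.67 s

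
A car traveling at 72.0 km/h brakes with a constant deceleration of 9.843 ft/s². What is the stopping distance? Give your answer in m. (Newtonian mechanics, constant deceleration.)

v₀ = 72.0 km/h × 0.2777777777777778 = 20.0 m/s
a = 9.843 ft/s² × 0.3048 = 3.00015 m/s²
d = v₀² / (2a) = 20.0² / (2 × 3.00015) = 400.0 / 6.0003 = 66.66 m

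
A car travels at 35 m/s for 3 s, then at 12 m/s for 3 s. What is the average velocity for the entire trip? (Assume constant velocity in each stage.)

d₁ = v₁t₁ = 35 × 3 = 105 m
d₂ = v₂t₂ = 12 × 3 = 36 m
d_total = 141 m, t_total = 6 s
v_avg = d_total/t_total = 141/6 = 23.5 m/s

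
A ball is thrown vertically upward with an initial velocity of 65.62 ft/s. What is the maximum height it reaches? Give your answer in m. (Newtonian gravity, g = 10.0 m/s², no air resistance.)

v₀ = 65.62 ft/s × 0.3048 = 20.001 m/s
h_max = v₀² / (2g) = 20.001² / (2 × 10.0) = 400.04 / 20.0 = 20.0 m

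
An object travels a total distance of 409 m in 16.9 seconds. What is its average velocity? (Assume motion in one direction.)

v_avg = Δd / Δt = 409 / 16.9 = 24.2 m/s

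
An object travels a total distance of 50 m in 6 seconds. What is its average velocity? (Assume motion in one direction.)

v_avg = Δd / Δt = 50 / 6 = 8.33 m/s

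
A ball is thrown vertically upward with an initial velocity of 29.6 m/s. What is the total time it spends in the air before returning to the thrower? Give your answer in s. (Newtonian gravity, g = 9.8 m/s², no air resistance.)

t_total = 2 × v₀ / g = 2 × 29.6 / 9.8 = 6.041 s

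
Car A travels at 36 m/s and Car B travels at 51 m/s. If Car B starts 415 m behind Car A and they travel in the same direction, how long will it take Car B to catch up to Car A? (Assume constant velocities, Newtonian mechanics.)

Relative speed: v_rel = 51 - 36 = 15 m/s
Time to catch: t = d₀/v_rel = 415/15 = 27.67 s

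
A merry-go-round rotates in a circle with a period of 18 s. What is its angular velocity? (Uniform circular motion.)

ω = 2π/T = 2π/18 = 0.3491 rad/s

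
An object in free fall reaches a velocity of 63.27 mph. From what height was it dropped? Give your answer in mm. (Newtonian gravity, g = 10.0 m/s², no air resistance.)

v = 63.27 mph × 0.44704 = 28.2842 m/s
h = v² / (2g) = 28.2842² / (2 × 10.0) = 39.9998 m
h = 39.9998 m / 0.001 = 40000 mm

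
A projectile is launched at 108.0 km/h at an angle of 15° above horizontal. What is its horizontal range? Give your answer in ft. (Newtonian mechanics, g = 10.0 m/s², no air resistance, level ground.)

v₀ = 108.0 km/h × 0.2777777777777778 = 30.0 m/s
R = v₀² × sin(2θ) / g = 30.0² × sin(2 × 15°) / 10.0 = 900.0 × 0.5 / 10.0 = 45.0 m
R = 45.0 m / 0.3048 = 147.6 ft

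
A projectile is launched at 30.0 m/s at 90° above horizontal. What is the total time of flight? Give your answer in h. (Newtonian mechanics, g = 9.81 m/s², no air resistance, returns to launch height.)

T = 2 × v₀ × sin(θ) / g = 2 × 30.0 × sin(90°) / 9.81 = 2 × 30.0 × 1.0 / 9.81 = 6.11621 s
T = 6.11621 s / 3600.0 = 0.001699 h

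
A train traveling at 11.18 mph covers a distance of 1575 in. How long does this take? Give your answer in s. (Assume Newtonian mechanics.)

d = 1575 in × 0.0254 = 40.005 m
v = 11.18 mph × 0.44704 = 4.99791 m/s
t = d / v = 40.005 / 4.99791 = 8.004 s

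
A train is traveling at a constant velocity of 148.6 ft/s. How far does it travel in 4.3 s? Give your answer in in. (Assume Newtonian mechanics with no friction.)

v = 148.6 ft/s × 0.3048 = 45.2933 m/s
d = v × t = 45.2933 × 4.3 = 194.761 m
d = 194.761 m / 0.0254 = 7668 in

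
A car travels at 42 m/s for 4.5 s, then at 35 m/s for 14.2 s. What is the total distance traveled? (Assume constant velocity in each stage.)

d₁ = v₁t₁ = 42 × 4.5 = 189.0 m
d₂ = v₂t₂ = 35 × 14.2 = 497.0 m
d_total = 189.0 + 497.0 = 686.0 m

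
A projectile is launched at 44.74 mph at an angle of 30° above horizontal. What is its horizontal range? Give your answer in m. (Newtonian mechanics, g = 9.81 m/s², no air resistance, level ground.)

v₀ = 44.74 mph × 0.44704 = 20.0006 m/s
R = v₀² × sin(2θ) / g = 20.0006² × sin(2 × 30°) / 9.81 = 400.024 × 0.866025 / 9.81 = 35.31 m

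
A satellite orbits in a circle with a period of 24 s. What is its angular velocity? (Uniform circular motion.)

ω = 2π/T = 2π/24 = 0.2618 rad/s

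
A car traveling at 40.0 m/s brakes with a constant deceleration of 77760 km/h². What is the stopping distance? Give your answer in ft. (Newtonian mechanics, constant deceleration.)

a = 77760 km/h² × 7.716049382716049e-05 = 6.0 m/s²
d = v₀² / (2a) = 40.0² / (2 × 6.0) = 1600.0 / 12.0 = 133.333 m
d = 133.333 m / 0.3048 = 437.4 ft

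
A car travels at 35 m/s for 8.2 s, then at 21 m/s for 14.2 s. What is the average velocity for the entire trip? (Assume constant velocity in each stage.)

d₁ = v₁t₁ = 35 × 8.2 = 287.0 m
d₂ = v₂t₂ = 21 × 14.2 = 298.2 m
d_total = 585.2 m, t_total = 22.4 s
v_avg = d_total/t_total = 585.2/22.4 = 26.13 m/s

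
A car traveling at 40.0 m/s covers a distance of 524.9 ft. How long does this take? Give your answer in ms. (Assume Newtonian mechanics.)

d = 524.9 ft × 0.3048 = 159.99 m
t = d / v = 159.99 / 40.0 = 3.99975 s
t = 3.99975 s / 0.001 = 4000 ms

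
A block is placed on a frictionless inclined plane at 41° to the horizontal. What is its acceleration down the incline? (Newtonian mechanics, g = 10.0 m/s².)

a = g sin(θ) = 10.0 × sin(41°) = 10.0 × 0.6561 = 6.56 m/s²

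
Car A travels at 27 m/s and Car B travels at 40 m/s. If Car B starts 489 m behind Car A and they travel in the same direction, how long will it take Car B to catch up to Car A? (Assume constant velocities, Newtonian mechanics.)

Relative speed: v_rel = 40 - 27 = 13 m/s
Time to catch: t = d₀/v_rel = 489/13 = 37.62 s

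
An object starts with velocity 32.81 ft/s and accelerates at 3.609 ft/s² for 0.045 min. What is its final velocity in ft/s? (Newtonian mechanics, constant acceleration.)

v₀ = 32.81 ft/s × 0.3048 = 10.0005 m/s
a = 3.609 ft/s² × 0.3048 = 1.10002 m/s²
t = 0.045 min × 60.0 = 2.7 s
v = v₀ + a × t = 10.0005 + 1.10002 × 2.7 = 12.9706 m/s
v = 12.9706 m/s / 0.3048 = 42.55 ft/s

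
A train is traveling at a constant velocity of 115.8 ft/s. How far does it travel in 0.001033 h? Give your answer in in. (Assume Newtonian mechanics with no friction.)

v = 115.8 ft/s × 0.3048 = 35.2958 m/s
t = 0.001033 h × 3600.0 = 3.7188 s
d = v × t = 35.2958 × 3.7188 = 131.258 m
d = 131.258 m / 0.0254 = 5168 in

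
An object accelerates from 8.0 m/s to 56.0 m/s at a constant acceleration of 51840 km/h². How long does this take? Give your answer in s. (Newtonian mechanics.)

a = 51840 km/h² × 7.716049382716049e-05 = 4.0 m/s²
t = (v - v₀) / a = (56.0 - 8.0) / 4.0 = 12.0 s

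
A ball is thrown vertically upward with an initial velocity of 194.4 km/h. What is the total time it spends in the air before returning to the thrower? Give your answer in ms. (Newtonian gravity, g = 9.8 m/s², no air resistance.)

v₀ = 194.4 km/h × 0.2777777777777778 = 54.0 m/s
t_total = 2 × v₀ / g = 2 × 54.0 / 9.8 = 11.0204 s
t_total = 11.0204 s / 0.001 = 11020 ms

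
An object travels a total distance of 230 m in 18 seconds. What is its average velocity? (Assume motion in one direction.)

v_avg = Δd / Δt = 230 / 18 = 12.78 m/s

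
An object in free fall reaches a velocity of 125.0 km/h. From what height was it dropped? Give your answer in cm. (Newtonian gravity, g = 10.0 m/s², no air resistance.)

v = 125.0 km/h × 0.2777777777777778 = 34.7222 m/s
h = v² / (2g) = 34.7222² / (2 × 10.0) = 60.2816 m
h = 60.2816 m / 0.01 = 6028 cm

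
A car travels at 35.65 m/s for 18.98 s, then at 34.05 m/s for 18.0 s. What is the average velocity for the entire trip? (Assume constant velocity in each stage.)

d₁ = v₁t₁ = 35.65 × 18.98 = 676.637 m
d₂ = v₂t₂ = 34.05 × 18.0 = 612.9 m
d_total = 1289.537 m, t_total = 36.98 s
v_avg = d_total/t_total = 1289.537/36.98 = 34.87 m/s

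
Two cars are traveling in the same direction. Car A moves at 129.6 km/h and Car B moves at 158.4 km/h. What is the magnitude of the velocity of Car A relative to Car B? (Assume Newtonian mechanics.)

v_rel = |v_A - v_B| = |129.6 - 158.4| = 28.8 km/h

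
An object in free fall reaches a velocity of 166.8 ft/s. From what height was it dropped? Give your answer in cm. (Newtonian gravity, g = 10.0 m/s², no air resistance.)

v = 166.8 ft/s × 0.3048 = 50.8406 m/s
h = v² / (2g) = 50.8406² / (2 × 10.0) = 129.238 m
h = 129.238 m / 0.01 = 12920 cm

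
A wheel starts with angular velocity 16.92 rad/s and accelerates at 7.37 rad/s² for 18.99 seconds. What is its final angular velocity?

ω = ω₀ + αt = 16.92 + 7.37 × 18.99 = 156.88 rad/s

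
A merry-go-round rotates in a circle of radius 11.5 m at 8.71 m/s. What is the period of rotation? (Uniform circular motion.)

T = 2πr/v = 2π×11.5/8.71 = 8.3 s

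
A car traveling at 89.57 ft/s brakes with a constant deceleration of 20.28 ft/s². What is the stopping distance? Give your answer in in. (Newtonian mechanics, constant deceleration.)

v₀ = 89.57 ft/s × 0.3048 = 27.3009 m/s
a = 20.28 ft/s² × 0.3048 = 6.18134 m/s²
d = v₀² / (2a) = 27.3009² / (2 × 6.18134) = 745.339 / 12.3627 = 60.2893 m
d = 60.2893 m / 0.0254 = 2374 in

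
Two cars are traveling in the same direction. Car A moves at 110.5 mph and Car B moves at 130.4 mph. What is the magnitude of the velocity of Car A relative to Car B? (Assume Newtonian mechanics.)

v_rel = |v_A - v_B| = |110.5 - 130.4| = 19.9 mph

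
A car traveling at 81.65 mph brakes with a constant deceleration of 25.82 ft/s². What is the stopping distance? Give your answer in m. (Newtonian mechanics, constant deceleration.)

v₀ = 81.65 mph × 0.44704 = 36.5008 m/s
a = 25.82 ft/s² × 0.3048 = 7.86994 m/s²
d = v₀² / (2a) = 36.5008² / (2 × 7.86994) = 1332.31 / 15.7399 = 84.65 m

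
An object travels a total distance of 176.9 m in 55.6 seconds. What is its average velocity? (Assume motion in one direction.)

v_avg = Δd / Δt = 176.9 / 55.6 = 3.18 m/s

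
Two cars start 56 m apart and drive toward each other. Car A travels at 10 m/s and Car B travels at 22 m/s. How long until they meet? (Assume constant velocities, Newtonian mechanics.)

Combined speed: v_combined = 10 + 22 = 32 m/s
Time to meet: t = d/v_combined = 56/32 = 1.75 s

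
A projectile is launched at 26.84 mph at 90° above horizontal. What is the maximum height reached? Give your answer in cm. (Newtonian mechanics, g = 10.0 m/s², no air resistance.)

v₀ = 26.84 mph × 0.44704 = 11.9986 m/s
H = v₀² × sin²(θ) / (2g) = 11.9986² × sin(90°)² / (2 × 10.0) = 143.966 × 1.0 / 20.0 = 7.1983 m
H = 7.1983 m / 0.01 = 719.8 cm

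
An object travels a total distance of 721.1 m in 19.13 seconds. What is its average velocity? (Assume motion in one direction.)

v_avg = Δd / Δt = 721.1 / 19.13 = 37.69 m/s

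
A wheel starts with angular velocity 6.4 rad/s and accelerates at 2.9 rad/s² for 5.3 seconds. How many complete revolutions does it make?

θ = ω₀t + ½αt² = 6.4×5.3 + ½×2.9×5.3² = 74.6505 rad
Total revolutions = θ/(2π) = 74.6505/(2π) = 11.88
Complete revolutions = ⌊11.88⌋ = 11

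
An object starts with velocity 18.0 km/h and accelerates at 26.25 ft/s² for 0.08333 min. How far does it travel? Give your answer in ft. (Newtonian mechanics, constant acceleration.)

v₀ = 18.0 km/h × 0.2777777777777778 = 5.0 m/s
a = 26.25 ft/s² × 0.3048 = 8.001 m/s²
t = 0.08333 min × 60.0 = 4.9998 s
d = v₀ × t + ½ × a × t² = 5.0 × 4.9998 + 0.5 × 8.001 × 4.9998² = 125.003 m
d = 125.003 m / 0.3048 = 410.1 ft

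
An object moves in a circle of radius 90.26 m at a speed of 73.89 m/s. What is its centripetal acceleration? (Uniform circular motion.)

a_c = v²/r = 73.89²/90.26 = 5459.7321/90.26 = 60.49 m/s²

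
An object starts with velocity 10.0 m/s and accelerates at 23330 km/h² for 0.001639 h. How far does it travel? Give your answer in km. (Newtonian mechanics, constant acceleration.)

a = 23330 km/h² × 7.716049382716049e-05 = 1.80015 m/s²
t = 0.001639 h × 3600.0 = 5.9004 s
d = v₀ × t + ½ × a × t² = 10.0 × 5.9004 + 0.5 × 1.80015 × 5.9004² = 90.3399 m
d = 90.3399 m / 1000.0 = 0.09034 km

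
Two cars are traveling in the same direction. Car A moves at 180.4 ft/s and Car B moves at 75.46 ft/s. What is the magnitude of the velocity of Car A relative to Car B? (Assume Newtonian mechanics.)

v_rel = |v_A - v_B| = |180.4 - 75.46| = 104.94 ft/s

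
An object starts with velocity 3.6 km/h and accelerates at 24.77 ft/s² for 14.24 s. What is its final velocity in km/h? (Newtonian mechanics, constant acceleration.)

v₀ = 3.6 km/h × 0.2777777777777778 = 1.0 m/s
a = 24.77 ft/s² × 0.3048 = 7.5499 m/s²
v = v₀ + a × t = 1.0 + 7.5499 × 14.24 = 108.511 m/s
v = 108.511 m/s / 0.2777777777777778 = 390.6 km/h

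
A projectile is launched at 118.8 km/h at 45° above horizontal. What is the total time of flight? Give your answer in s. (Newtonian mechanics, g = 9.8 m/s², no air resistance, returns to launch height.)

v₀ = 118.8 km/h × 0.2777777777777778 = 33.0 m/s
T = 2 × v₀ × sin(θ) / g = 2 × 33.0 × sin(45°) / 9.8 = 2 × 33.0 × 0.707107 / 9.8 = 4.762 s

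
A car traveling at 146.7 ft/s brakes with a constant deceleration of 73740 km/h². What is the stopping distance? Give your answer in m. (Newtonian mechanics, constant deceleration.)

v₀ = 146.7 ft/s × 0.3048 = 44.7142 m/s
a = 73740 km/h² × 7.716049382716049e-05 = 5.68981 m/s²
d = v₀² / (2a) = 44.7142² / (2 × 5.68981) = 1999.36 / 11.3796 = 175.7 m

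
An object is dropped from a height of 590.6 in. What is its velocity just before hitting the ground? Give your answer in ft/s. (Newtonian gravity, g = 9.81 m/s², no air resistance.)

h = 590.6 in × 0.0254 = 15.0012 m
v = √(2gh) = √(2 × 9.81 × 15.0012) = 17.1559 m/s
v = 17.1559 m/s / 0.3048 = 56.29 ft/s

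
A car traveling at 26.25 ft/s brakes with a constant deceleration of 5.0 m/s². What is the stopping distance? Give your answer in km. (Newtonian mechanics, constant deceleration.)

v₀ = 26.25 ft/s × 0.3048 = 8.001 m/s
d = v₀² / (2a) = 8.001² / (2 × 5.0) = 64.016 / 10.0 = 6.4016 m
d = 6.4016 m / 1000.0 = 0.006402 km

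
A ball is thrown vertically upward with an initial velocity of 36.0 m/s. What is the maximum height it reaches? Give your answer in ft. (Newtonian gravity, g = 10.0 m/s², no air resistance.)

h_max = v₀² / (2g) = 36.0² / (2 × 10.0) = 1296.0 / 20.0 = 64.8 m
h_max = 64.8 m / 0.3048 = 212.6 ft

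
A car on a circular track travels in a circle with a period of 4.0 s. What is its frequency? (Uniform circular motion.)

f = 1/T = 1/4.0 = 0.25 Hz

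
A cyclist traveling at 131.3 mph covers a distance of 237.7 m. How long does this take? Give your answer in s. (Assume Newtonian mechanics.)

v = 131.3 mph × 0.44704 = 58.6964 m/s
t = d / v = 237.7 / 58.6964 = 4.05 s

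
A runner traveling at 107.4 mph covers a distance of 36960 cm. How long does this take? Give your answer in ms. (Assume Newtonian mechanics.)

d = 36960 cm × 0.01 = 369.6 m
v = 107.4 mph × 0.44704 = 48.0121 m/s
t = d / v = 369.6 / 48.0121 = 7.69806 s
t = 7.69806 s / 0.001 = 7698 ms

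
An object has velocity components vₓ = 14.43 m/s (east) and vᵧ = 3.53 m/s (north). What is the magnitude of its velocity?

|v| = √(vₓ² + vᵧ²) = √(14.43² + 3.53²) = √(220.6858) = 14.86 m/s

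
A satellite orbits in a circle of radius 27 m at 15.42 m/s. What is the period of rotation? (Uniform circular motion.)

T = 2πr/v = 2π×27/15.42 = 11.0 s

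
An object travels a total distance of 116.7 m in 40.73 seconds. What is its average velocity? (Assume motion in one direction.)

v_avg = Δd / Δt = 116.7 / 40.73 = 2.87 m/s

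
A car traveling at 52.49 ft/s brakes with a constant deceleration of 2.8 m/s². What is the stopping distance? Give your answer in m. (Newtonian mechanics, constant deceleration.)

v₀ = 52.49 ft/s × 0.3048 = 15.999 m/s
d = v₀² / (2a) = 15.999² / (2 × 2.8) = 255.968 / 5.6 = 45.71 m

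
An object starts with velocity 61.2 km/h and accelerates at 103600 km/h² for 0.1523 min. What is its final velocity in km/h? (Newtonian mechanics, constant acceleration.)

v₀ = 61.2 km/h × 0.2777777777777778 = 17.0 m/s
a = 103600 km/h² × 7.716049382716049e-05 = 7.99383 m/s²
t = 0.1523 min × 60.0 = 9.138 s
v = v₀ + a × t = 17.0 + 7.99383 × 9.138 = 90.0476 m/s
v = 90.0476 m/s / 0.2777777777777778 = 324.2 km/h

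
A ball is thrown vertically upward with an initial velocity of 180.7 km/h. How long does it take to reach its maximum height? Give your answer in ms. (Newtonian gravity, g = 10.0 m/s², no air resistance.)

v₀ = 180.7 km/h × 0.2777777777777778 = 50.1944 m/s
t_up = v₀ / g = 50.1944 / 10.0 = 5.01944 s
t_up = 5.01944 s / 0.001 = 5019 ms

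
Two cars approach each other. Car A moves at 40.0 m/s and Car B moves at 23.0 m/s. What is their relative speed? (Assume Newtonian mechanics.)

v_rel = v_A + v_B = 40.0 + 23.0 = 63.0 m/s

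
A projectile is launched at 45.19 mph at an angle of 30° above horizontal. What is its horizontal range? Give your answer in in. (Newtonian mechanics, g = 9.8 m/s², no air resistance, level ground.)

v₀ = 45.19 mph × 0.44704 = 20.2017 m/s
R = v₀² × sin(2θ) / g = 20.2017² × sin(2 × 30°) / 9.8 = 408.109 × 0.866025 / 9.8 = 36.0646 m
R = 36.0646 m / 0.0254 = 1420 in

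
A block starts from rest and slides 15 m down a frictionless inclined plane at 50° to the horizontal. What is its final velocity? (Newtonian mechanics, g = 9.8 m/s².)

a = g sin(θ) = 9.8 × sin(50°) = 7.5072 m/s²
v = √(2ad) = √(2 × 7.5072 × 15) = 15.01 m/s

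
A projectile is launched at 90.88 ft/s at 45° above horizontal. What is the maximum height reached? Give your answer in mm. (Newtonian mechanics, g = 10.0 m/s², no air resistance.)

v₀ = 90.88 ft/s × 0.3048 = 27.7002 m/s
H = v₀² × sin²(θ) / (2g) = 27.7002² × sin(45°)² / (2 × 10.0) = 767.301 × 0.5 / 20.0 = 19.1825 m
H = 19.1825 m / 0.001 = 19180 mm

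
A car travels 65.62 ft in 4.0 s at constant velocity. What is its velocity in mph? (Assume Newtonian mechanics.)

d = 65.62 ft × 0.3048 = 20.001 m
v = d / t = 20.001 / 4.0 = 5.00025 m/s
v = 5.00025 m/s / 0.44704 = 11.19 mph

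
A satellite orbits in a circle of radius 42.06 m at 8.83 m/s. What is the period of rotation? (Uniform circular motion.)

T = 2πr/v = 2π×42.06/8.83 = 29.93 s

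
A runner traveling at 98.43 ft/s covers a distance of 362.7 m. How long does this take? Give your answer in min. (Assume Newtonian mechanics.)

v = 98.43 ft/s × 0.3048 = 30.0015 m/s
t = d / v = 362.7 / 30.0015 = 12.0894 s
t = 12.0894 s / 60.0 = 0.2015 min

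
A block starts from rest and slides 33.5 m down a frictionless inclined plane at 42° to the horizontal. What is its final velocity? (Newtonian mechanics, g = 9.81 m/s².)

a = g sin(θ) = 9.81 × sin(42°) = 6.5642 m/s²
v = √(2ad) = √(2 × 6.5642 × 33.5) = 20.97 m/s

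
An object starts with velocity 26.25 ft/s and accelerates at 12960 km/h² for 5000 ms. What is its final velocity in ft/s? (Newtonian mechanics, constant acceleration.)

v₀ = 26.25 ft/s × 0.3048 = 8.001 m/s
a = 12960 km/h² × 7.716049382716049e-05 = 1.0 m/s²
t = 5000 ms × 0.001 = 5.0 s
v = v₀ + a × t = 8.001 + 1.0 × 5.0 = 13.001 m/s
v = 13.001 m/s / 0.3048 = 42.65 ft/s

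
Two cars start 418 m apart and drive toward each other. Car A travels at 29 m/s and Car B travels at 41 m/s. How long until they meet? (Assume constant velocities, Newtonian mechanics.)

Combined speed: v_combined = 29 + 41 = 70 m/s
Time to meet: t = d/v_combined = 418/70 = 5.97 s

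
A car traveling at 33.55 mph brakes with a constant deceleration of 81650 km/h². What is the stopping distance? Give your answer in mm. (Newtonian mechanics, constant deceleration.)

v₀ = 33.55 mph × 0.44704 = 14.9982 m/s
a = 81650 km/h² × 7.716049382716049e-05 = 6.30015 m/s²
d = v₀² / (2a) = 14.9982² / (2 × 6.30015) = 224.946 / 12.6003 = 17.8524 m
d = 17.8524 m / 0.001 = 17850 mm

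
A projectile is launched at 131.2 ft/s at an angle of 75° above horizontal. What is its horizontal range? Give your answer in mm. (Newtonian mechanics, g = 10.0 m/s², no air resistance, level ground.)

v₀ = 131.2 ft/s × 0.3048 = 39.9898 m/s
R = v₀² × sin(2θ) / g = 39.9898² × sin(2 × 75°) / 10.0 = 1599.18 × 0.5 / 10.0 = 79.959 m
R = 79.959 m / 0.001 = 79960 mm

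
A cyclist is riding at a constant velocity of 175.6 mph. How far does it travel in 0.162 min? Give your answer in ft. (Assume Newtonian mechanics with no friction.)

v = 175.6 mph × 0.44704 = 78.5002 m/s
t = 0.162 min × 60.0 = 9.72 s
d = v × t = 78.5002 × 9.72 = 763.022 m
d = 763.022 m / 0.3048 = 2503 ft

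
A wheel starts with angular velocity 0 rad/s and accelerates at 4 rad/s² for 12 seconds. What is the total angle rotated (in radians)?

θ = ω₀t + ½αt² = 0×12 + ½×4×12² = 288.0 rad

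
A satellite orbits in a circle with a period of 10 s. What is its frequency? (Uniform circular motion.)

f = 1/T = 1/10 = 0.1 Hz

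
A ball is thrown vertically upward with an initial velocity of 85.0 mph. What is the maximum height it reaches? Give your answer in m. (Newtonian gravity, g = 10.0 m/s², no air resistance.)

v₀ = 85.0 mph × 0.44704 = 37.9984 m/s
h_max = v₀² / (2g) = 37.9984² / (2 × 10.0) = 1443.88 / 20.0 = 72.19 m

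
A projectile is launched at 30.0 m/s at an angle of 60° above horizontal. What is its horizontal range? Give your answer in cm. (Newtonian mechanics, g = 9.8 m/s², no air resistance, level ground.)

R = v₀² × sin(2θ) / g = 30.0² × sin(2 × 60°) / 9.8 = 900.0 × 0.866025 / 9.8 = 79.5329 m
R = 79.5329 m / 0.01 = 7953 cm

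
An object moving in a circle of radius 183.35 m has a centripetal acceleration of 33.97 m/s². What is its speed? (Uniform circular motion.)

v = √(a_c × r) = √(33.97 × 183.35) = 78.92 m/s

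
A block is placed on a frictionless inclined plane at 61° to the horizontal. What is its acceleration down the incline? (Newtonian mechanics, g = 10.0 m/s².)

a = g sin(θ) = 10.0 × sin(61°) = 10.0 × 0.8746 = 8.75 m/s²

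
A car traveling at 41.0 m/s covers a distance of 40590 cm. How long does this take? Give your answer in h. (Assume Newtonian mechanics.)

d = 40590 cm × 0.01 = 405.9 m
t = d / v = 405.9 / 41.0 = 9.9 s
t = 9.9 s / 3600.0 = 0.00275 h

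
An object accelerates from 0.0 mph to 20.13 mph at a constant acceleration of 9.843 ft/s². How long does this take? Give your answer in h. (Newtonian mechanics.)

v₀ = 0.0 mph × 0.44704 = 0.0 m/s
v = 20.13 mph × 0.44704 = 8.99892 m/s
a = 9.843 ft/s² × 0.3048 = 3.00015 m/s²
t = (v - v₀) / a = (8.99892 - 0.0) / 3.00015 = 2.99949 s
t = 2.99949 s / 3600.0 = 0.0008332 h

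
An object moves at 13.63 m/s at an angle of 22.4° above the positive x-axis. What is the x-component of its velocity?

vₓ = v cos(θ) = 13.63 × cos(22.4°) = 12.6 m/s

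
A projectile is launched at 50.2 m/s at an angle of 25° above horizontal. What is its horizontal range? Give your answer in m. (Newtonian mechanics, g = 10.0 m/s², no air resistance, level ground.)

R = v₀² × sin(2θ) / g = 50.2² × sin(2 × 25°) / 10.0 = 2520.04 × 0.766044 / 10.0 = 193.0 m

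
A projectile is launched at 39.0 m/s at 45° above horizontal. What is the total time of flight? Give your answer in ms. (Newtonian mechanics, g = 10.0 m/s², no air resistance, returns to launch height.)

T = 2 × v₀ × sin(θ) / g = 2 × 39.0 × sin(45°) / 10.0 = 2 × 39.0 × 0.707107 / 10.0 = 5.51543 s
T = 5.51543 s / 0.001 = 5515 ms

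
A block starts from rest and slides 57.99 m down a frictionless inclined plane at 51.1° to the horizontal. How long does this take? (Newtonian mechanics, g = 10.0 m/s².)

a = g sin(θ) = 10.0 × sin(51.1°) = 7.7824 m/s²
t = √(2d/a) = √(2 × 57.99 / 7.7824) = 3.86 s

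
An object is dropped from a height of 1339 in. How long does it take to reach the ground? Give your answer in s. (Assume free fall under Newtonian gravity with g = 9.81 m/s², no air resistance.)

h = 1339 in × 0.0254 = 34.0106 m
t = √(2h/g) = √(2 × 34.0106 / 9.81) = 2.633 s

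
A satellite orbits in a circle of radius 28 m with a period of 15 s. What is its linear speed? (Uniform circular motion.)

v = 2πr/T = 2π×28/15 = 11.73 m/s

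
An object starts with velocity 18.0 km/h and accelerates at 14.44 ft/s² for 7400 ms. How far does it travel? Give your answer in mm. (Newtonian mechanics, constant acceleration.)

v₀ = 18.0 km/h × 0.2777777777777778 = 5.0 m/s
a = 14.44 ft/s² × 0.3048 = 4.40131 m/s²
t = 7400 ms × 0.001 = 7.4 s
d = v₀ × t + ½ × a × t² = 5.0 × 7.4 + 0.5 × 4.40131 × 7.4² = 157.508 m
d = 157.508 m / 0.001 = 157500 mm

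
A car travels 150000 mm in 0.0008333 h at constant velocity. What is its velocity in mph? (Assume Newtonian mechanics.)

d = 150000 mm × 0.001 = 150.0 m
t = 0.0008333 h × 3600.0 = 2.99988 s
v = d / t = 150.0 / 2.99988 = 50.002 m/s
v = 50.002 m/s / 0.44704 = 111.9 mph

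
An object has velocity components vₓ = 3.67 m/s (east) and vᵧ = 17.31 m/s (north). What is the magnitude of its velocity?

|v| = √(vₓ² + vᵧ²) = √(3.67² + 17.31²) = √(313.105) = 17.69 m/s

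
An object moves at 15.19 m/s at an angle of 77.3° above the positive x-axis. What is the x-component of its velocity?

vₓ = v cos(θ) = 15.19 × cos(77.3°) = 3.34 m/s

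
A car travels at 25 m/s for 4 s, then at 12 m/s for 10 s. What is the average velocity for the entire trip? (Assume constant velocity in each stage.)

d₁ = v₁t₁ = 25 × 4 = 100 m
d₂ = v₂t₂ = 12 × 10 = 120 m
d_total = 220 m, t_total = 14 s
v_avg = d_total/t_total = 220/14 = 15.71 m/s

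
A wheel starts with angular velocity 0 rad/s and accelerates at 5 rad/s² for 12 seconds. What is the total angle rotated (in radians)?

θ = ω₀t + ½αt² = 0×12 + ½×5×12² = 360.0 rad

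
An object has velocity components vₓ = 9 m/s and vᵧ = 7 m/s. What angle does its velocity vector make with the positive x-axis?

θ = arctan(vᵧ/vₓ) = arctan(7/9) = 37.87°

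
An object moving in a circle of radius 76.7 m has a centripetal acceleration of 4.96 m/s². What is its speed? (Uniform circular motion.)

v = √(a_c × r) = √(4.96 × 76.7) = 19.5 m/s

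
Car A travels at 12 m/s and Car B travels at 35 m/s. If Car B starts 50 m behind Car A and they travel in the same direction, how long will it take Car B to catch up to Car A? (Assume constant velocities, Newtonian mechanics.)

Relative speed: v_rel = 35 - 12 = 23 m/s
Time to catch: t = d₀/v_rel = 50/23 = 2.17 s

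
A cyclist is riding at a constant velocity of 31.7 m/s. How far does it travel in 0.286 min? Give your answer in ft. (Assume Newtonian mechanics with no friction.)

t = 0.286 min × 60.0 = 17.16 s
d = v × t = 31.7 × 17.16 = 543.972 m
d = 543.972 m / 0.3048 = 1785 ft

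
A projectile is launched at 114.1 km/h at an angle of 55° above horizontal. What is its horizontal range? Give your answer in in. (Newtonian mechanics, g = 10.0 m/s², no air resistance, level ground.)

v₀ = 114.1 km/h × 0.2777777777777778 = 31.6944 m/s
R = v₀² × sin(2θ) / g = 31.6944² × sin(2 × 55°) / 10.0 = 1004.53 × 0.939693 / 10.0 = 94.395 m
R = 94.395 m / 0.0254 = 3716 in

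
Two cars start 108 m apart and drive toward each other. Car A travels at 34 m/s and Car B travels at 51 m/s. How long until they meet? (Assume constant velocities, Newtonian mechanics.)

Combined speed: v_combined = 34 + 51 = 85 m/s
Time to meet: t = d/v_combined = 108/85 = 1.27 s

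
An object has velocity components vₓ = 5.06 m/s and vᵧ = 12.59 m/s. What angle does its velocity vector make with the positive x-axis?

θ = arctan(vᵧ/vₓ) = arctan(12.59/5.06) = 68.1°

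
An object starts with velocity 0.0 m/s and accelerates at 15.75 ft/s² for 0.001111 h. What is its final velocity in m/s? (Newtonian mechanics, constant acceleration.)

a = 15.75 ft/s² × 0.3048 = 4.8006 m/s²
t = 0.001111 h × 3600.0 = 3.9996 s
v = v₀ + a × t = 0.0 + 4.8006 × 3.9996 = 19.2 m/s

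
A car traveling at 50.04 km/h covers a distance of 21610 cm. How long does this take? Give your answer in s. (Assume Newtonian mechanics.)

d = 21610 cm × 0.01 = 216.1 m
v = 50.04 km/h × 0.2777777777777778 = 13.9 m/s
t = d / v = 216.1 / 13.9 = 15.55 s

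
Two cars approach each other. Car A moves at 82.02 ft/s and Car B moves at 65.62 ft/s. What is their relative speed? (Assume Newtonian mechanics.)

v_rel = v_A + v_B = 82.02 + 65.62 = 147.64 ft/s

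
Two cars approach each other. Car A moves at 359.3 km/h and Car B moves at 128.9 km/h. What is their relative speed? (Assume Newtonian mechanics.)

v_rel = v_A + v_B = 359.3 + 128.9 = 488.2 km/h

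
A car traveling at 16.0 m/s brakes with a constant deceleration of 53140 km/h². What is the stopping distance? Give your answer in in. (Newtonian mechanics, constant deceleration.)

a = 53140 km/h² × 7.716049382716049e-05 = 4.10031 m/s²
d = v₀² / (2a) = 16.0² / (2 × 4.10031) = 256.0 / 8.20062 = 31.2172 m
d = 31.2172 m / 0.0254 = 1229 in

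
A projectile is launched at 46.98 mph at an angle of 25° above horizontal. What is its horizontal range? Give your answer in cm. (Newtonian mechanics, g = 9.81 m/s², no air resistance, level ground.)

v₀ = 46.98 mph × 0.44704 = 21.0019 m/s
R = v₀² × sin(2θ) / g = 21.0019² × sin(2 × 25°) / 9.81 = 441.08 × 0.766044 / 9.81 = 34.4431 m
R = 34.4431 m / 0.01 = 3444 cm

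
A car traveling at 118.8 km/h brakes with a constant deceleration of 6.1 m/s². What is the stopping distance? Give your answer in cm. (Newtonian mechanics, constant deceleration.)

v₀ = 118.8 km/h × 0.2777777777777778 = 33.0 m/s
d = v₀² / (2a) = 33.0² / (2 × 6.1) = 1089.0 / 12.2 = 89.2623 m
d = 89.2623 m / 0.01 = 8926 cm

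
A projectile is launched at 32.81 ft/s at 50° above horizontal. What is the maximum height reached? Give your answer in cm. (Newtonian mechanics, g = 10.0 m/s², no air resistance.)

v₀ = 32.81 ft/s × 0.3048 = 10.0005 m/s
H = v₀² × sin²(θ) / (2g) = 10.0005² × sin(50°)² / (2 × 10.0) = 100.01 × 0.586824 / 20.0 = 2.93441 m
H = 2.93441 m / 0.01 = 293.4 cm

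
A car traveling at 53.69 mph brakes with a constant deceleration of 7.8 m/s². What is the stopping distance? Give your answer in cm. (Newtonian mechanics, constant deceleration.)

v₀ = 53.69 mph × 0.44704 = 24.0016 m/s
d = v₀² / (2a) = 24.0016² / (2 × 7.8) = 576.077 / 15.6 = 36.928 m
d = 36.928 m / 0.01 = 3693 cm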